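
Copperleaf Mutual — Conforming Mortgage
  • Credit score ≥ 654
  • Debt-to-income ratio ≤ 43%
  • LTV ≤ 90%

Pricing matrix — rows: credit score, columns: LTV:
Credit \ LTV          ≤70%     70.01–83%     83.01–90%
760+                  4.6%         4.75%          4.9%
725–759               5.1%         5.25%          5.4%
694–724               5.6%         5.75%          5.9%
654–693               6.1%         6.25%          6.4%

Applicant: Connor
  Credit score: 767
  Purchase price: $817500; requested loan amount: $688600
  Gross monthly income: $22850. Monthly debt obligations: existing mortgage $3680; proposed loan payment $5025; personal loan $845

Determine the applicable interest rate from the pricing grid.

Credit score 767 ≥ 654; Total monthly debts = (3,680 + 5,025 + 845) = 9,550. DTI = 9,550/22,850 = 41.8% ≤ 43%
LTV = 688,600/817,500 = 84.2% ≤ 90%
Row: 767 falls in 760+. Column: 84.2% falls in 83.01–90%. Rate = 4.9%.

4.9%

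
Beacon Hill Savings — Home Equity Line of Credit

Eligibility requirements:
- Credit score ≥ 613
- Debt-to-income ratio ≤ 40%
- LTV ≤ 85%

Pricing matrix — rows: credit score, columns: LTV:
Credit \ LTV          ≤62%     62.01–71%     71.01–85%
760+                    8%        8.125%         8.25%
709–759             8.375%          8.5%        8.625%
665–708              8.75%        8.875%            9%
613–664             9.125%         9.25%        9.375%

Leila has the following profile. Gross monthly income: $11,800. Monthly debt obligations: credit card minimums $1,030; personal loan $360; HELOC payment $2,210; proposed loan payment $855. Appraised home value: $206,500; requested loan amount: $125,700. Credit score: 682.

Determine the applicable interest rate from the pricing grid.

Credit score 682 ≥ 613; Total monthly debts = (1,030 + 360 + 2,210 + 855) = 4,455. Debt-to-income = 4,455/11,800 = 37.8% — meets 40% limit
LTV: 125,700 ÷ 206,500 = 60.9%, within 85% cap
Row: 682 falls in 665–708. Column: 60.9% falls in ≤62%. Rate = 8.75%.

8.75%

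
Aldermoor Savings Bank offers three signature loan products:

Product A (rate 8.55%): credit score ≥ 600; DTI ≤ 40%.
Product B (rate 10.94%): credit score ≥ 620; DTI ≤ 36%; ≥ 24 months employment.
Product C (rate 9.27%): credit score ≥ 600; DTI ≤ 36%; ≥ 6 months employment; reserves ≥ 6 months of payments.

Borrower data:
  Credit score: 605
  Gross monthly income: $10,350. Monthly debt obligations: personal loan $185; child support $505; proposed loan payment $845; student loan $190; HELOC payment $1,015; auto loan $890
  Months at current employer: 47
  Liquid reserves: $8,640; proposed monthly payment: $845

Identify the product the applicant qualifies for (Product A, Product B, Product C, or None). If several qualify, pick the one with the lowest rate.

Total debts = (185 + 505 + 845 + 190 + 1,015 + 890) = 3,630; DTI = 3,630/10,350 = 35.1%.
Reserves = 8,640/845 = 10.2 months.
Product A: score 605 ≥ 600; DTI 35.1% ≤ 40% → qualifies.
Product B: score 605 < 620; DTI 35.1% ≤ 36%; employment 47 ≥ 24 mo → does not qualify.
Product C: score 605 ≥ 600; DTI 35.1% ≤ 36%; employment 47 ≥ 6 mo; reserves 10.2 ≥ 6 mo → qualifies.
Qualifying: Product A, Product C. Lowest rate is 8.55% → Product A.

Product A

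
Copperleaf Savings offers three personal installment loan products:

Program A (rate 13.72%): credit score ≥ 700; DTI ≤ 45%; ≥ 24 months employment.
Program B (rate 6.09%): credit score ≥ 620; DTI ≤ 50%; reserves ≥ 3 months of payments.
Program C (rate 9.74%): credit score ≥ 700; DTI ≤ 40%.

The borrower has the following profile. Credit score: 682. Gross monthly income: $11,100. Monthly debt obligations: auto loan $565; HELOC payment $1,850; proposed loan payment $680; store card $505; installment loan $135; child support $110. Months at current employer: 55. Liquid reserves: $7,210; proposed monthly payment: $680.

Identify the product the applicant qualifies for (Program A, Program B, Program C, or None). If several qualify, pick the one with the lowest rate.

Total debts = (565 + 1,850 + 680 + 505 + 135 + 110) = 3,845; DTI = 3,845/11,100 = 34.6%.
Reserves = 7,210/680 = 10.6 months.
Program A: score 682 < 700; DTI 34.6% ≤ 45%; employment 55 ≥ 24 mo → does not qualify.
Program B: score 682 ≥ 620; DTI 34.6% ≤ 50%; reserves 10.6 ≥ 3 mo → qualifies.
Program C: score 682 < 700; DTI 34.6% ≤ 40% → does not qualify.

Program B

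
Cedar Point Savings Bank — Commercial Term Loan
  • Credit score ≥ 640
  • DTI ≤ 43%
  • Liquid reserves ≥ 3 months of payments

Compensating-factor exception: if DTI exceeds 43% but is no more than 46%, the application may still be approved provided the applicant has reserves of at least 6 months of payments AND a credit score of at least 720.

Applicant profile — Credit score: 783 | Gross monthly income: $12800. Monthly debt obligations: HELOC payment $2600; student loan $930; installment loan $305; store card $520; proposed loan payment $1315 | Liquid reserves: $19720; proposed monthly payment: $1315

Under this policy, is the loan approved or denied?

Approved

Credit score 783 ≥ 640 (meets base)
Total debts = (2,600 + 930 + 305 + 520 + 1,315) = 5,670. DTI: 5,670 ÷ 12,800 = 44.3%, over the 43% base limit.
Reserves: 19,720 ÷ 1,315 = 15.0 months (meets 3-month minimum)
44.3% falls in the override range (43%–46%), so the compensating-factor test applies.
Override check — reserves: 15.0 mo (ok); score: 783 (ok).
Both override conditions satisfied; DTI exception granted.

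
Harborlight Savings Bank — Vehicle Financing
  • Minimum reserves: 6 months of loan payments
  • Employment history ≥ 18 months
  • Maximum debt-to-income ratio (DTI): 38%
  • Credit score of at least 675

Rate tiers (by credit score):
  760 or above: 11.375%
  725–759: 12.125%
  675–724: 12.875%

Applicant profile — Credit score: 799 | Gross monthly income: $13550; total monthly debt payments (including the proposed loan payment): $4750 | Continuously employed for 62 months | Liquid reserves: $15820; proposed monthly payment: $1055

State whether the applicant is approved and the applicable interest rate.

Credit score 799 ≥ 675 (meets minimum)
Reserves: 15,820 ÷ 1,055 = 15.0 months (meets 6-month minimum)
Debt-to-income = 4,750/13,550 = 35.1% — meets 38% limit
Employment 62 ≥ 18 months
All requirements met. Score 799 falls in the 760 or above tier → 11.375%.

Approved at 11.375%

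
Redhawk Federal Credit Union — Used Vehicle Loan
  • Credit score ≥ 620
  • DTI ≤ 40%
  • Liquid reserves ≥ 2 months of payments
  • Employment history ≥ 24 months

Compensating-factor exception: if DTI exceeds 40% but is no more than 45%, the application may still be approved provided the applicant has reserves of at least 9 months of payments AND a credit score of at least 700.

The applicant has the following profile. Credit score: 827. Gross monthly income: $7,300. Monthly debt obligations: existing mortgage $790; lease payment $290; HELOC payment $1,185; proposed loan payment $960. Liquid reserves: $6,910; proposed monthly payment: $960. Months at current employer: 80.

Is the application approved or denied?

Denied

Credit score 827 ≥ 620 (meets base)
Total debts = (790 + 290 + 1,185 + 960) = 3,225. DTI: 3,225 ÷ 7,300 = 44.2%, over the 40% base limit.
Reserves: 6,910 ÷ 960 = 7.2 months (meets 2-month minimum)
Employment 80 ≥ 24 months
44.2% falls in the override range (40%–45%), so the compensating-factor test applies.
Reserves 7.2 < 9 months; credit score 827 ≥ 700.
Override conditions not both satisfied; exception does not apply.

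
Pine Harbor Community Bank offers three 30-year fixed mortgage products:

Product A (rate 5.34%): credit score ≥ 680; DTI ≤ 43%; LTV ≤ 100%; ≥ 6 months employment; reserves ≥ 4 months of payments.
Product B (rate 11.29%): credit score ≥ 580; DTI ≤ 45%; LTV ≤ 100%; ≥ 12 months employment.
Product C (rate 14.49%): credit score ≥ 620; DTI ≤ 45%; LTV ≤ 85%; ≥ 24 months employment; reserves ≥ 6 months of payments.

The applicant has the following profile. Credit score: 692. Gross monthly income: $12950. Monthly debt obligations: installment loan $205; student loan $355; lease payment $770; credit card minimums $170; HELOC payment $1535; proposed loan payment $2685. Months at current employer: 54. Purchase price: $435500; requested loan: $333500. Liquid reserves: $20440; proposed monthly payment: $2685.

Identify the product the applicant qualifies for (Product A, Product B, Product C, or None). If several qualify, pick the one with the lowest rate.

Product B

Total debts = (205 + 355 + 770 + 170 + 1,535 + 2,685) = 5,720; DTI = 5,720/12,950 = 44.2%.
LTV = 333,500/435,500 = 76.6%.
Reserves = 20,440/2,685 = 7.6 months.
Product A: score 692 ≥ 680; DTI 44.2% > 43%; LTV 76.6% ≤ 100%; employment 54 ≥ 6 mo; reserves 7.6 ≥ 4 mo → does not qualify.
Product B: score 692 ≥ 580; DTI 44.2% ≤ 45%; LTV 76.6% ≤ 100%; employment 54 ≥ 12 mo → qualifies.
Product C: score 692 ≥ 620; DTI 44.2% ≤ 45%; LTV 76.6% ≤ 85%; employment 54 ≥ 24 mo; reserves 7.6 ≥ 6 mo → qualifies.
Qualifying: Product B, Product C. Lowest rate is 11.29% → Product B.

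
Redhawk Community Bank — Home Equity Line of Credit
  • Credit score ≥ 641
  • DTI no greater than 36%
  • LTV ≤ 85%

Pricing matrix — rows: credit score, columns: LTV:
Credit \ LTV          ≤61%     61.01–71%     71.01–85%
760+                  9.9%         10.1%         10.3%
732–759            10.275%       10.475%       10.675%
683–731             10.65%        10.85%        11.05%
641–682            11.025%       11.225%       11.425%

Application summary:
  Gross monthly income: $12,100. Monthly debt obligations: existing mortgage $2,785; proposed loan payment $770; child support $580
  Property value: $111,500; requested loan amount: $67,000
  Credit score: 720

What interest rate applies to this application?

Credit score 720 ≥ 641; Total monthly debts = (2,785 + 770 + 580) = 4,135. DTI = 4,135/12,100 = 34.2% ≤ 36%
LTV: 67,000 ÷ 111,500 = 60.1%, within 85% cap
Score 720 is in the 683–731 band; LTV 60.1% is in the ≤61% band → 10.65%.

10.65%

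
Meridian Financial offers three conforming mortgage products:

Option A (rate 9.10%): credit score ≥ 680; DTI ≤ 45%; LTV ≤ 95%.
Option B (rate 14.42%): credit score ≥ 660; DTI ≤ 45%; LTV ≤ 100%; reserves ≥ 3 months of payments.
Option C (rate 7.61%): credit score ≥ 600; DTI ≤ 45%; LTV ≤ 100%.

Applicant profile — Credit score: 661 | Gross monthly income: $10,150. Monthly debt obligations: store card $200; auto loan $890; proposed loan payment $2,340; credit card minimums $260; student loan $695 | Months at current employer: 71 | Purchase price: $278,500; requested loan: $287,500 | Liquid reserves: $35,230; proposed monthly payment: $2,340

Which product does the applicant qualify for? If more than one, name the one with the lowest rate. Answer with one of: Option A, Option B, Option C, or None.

Total debts = (200 + 890 + 2,340 + 260 + 695) = 4,385; DTI = 4,385/10,150 = 43.2%.
LTV = 287,500/278,500 = 103.2%.
Reserves = 35,230/2,340 = 15.1 months.
Option A: score 661 < 680; DTI 43.2% ≤ 45%; LTV 103.2% > 95% → does not qualify.
Option B: score 661 ≥ 660; DTI 43.2% ≤ 45%; LTV 103.2% > 100%; reserves 15.1 ≥ 3 mo → does not qualify.
Option C: score 661 ≥ 600; DTI 43.2% ≤ 45%; LTV 103.2% > 100% → does not qualify.

None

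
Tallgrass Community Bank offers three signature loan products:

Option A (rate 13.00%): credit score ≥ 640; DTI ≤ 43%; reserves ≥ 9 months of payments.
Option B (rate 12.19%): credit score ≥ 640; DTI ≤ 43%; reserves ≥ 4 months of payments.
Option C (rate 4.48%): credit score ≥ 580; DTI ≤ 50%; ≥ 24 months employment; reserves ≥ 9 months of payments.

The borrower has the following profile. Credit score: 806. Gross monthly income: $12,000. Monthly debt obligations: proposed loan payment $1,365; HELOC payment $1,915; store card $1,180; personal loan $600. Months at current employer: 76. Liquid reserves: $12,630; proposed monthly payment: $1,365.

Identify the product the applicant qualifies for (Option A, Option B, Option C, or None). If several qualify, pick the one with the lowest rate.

Total debts = (1,365 + 1,915 + 1,180 + 600) = 5,060; DTI = 5,060/12,000 = 42.2%.
Reserves = 12,630/1,365 = 9.3 months.
Option A: score 806 ≥ 640; DTI 42.2% ≤ 43%; reserves 9.3 ≥ 9 mo → qualifies.
Option B: score 806 ≥ 640; DTI 42.2% ≤ 43%; reserves 9.3 ≥ 4 mo → qualifies.
Option C: score 806 ≥ 580; DTI 42.2% ≤ 50%; employment 76 ≥ 24 mo; reserves 9.3 ≥ 9 mo → qualifies.
Qualifying: Option A, Option B, Option C. Lowest rate is 4.48% → Option C.

Option C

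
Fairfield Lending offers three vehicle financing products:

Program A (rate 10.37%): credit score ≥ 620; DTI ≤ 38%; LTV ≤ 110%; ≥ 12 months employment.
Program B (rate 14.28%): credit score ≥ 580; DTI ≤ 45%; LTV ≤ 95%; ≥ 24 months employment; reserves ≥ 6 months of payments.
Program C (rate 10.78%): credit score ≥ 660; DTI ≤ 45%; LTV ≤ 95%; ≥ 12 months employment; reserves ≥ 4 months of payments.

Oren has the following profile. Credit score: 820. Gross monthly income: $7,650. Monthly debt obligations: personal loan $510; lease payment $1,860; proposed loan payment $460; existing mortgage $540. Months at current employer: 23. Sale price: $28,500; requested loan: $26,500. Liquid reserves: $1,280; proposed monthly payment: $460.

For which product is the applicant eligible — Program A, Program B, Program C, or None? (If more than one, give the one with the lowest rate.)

None

Total debts = (510 + 1,860 + 460 + 540) = 3,370; DTI = 3,370/7,650 = 44.1%.
LTV = 26,500/28,500 = 93%.
Reserves = 1,280/460 = 2.8 months.
Program A: score 820 ≥ 620; DTI 44.1% > 38%; LTV 93% ≤ 110%; employment 23 ≥ 12 mo → does not qualify.
Program B: score 820 ≥ 580; DTI 44.1% ≤ 45%; LTV 93% ≤ 95%; employment 23 < 24 mo; reserves 2.8 < 6 mo → does not qualify.
Program C: score 820 ≥ 660; DTI 44.1% ≤ 45%; LTV 93% ≤ 95%; employment 23 ≥ 12 mo; reserves 2.8 < 4 mo → does not qualify.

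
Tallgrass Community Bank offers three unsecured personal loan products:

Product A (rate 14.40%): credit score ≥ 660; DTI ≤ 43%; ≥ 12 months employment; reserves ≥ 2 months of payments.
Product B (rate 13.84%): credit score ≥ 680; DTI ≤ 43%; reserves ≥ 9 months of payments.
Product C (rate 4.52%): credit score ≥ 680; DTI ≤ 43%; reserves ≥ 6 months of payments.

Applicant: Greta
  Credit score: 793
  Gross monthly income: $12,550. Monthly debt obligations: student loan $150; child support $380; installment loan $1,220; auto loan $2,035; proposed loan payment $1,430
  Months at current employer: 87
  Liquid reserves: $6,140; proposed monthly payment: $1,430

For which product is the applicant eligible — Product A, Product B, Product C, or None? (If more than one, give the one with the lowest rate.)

Total debts = (150 + 380 + 1,220 + 2,035 + 1,430) = 5,215; DTI = 5,215/12,550 = 41.6%.
Reserves = 6,140/1,430 = 4.3 months.
Product A: score 793 ≥ 660; DTI 41.6% ≤ 43%; employment 87 ≥ 12 mo; reserves 4.3 ≥ 2 mo → qualifies.
Product B: score 793 ≥ 680; DTI 41.6% ≤ 43%; reserves 4.3 < 9 mo → does not qualify.
Product C: score 793 ≥ 680; DTI 41.6% ≤ 43%; reserves 4.3 < 6 mo → does not qualify.

Product A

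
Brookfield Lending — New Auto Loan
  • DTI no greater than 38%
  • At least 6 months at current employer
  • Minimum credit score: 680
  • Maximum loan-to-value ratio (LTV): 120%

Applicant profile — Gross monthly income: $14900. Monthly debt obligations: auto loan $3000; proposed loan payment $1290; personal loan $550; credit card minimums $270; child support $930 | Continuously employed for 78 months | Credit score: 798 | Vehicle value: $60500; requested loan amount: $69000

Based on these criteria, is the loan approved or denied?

Total monthly debts = (3,000 + 1,290 + 550 + 270 + 930) = 6,040. Debt-to-income = 6,040/14,900 = 40.5% — over 38% limit
Employment 78 ≥ 6 months
Credit score 798 ≥ 680 (meets)
LTV = 69,000/60,500 = 114% ≤ 120%
Fails on DTI.

Denied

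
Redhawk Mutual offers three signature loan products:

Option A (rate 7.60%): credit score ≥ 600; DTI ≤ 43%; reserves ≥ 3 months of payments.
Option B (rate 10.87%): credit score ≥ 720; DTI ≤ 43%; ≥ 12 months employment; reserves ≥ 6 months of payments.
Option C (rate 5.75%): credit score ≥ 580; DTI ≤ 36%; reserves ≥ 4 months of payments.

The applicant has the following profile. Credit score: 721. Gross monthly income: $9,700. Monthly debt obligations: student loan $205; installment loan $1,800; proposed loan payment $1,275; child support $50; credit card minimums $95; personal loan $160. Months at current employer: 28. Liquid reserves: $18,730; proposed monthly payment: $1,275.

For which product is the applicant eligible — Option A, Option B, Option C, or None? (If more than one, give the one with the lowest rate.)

Option A

Total debts = (205 + 1,800 + 1,275 + 50 + 95 + 160) = 3,585; DTI = 3,585/9,700 = 37%.
Reserves = 18,730/1,275 = 14.7 months.
Option A: score 721 ≥ 600; DTI 37% ≤ 43%; reserves 14.7 ≥ 3 mo → qualifies.
Option B: score 721 ≥ 720; DTI 37% ≤ 43%; employment 28 ≥ 12 mo; reserves 14.7 ≥ 6 mo → qualifies.
Option C: score 721 ≥ 580; DTI 37% > 36%; reserves 14.7 ≥ 4 mo → does not qualify.
Qualifying: Option A, Option B. Lowest rate is 7.60% → Option A.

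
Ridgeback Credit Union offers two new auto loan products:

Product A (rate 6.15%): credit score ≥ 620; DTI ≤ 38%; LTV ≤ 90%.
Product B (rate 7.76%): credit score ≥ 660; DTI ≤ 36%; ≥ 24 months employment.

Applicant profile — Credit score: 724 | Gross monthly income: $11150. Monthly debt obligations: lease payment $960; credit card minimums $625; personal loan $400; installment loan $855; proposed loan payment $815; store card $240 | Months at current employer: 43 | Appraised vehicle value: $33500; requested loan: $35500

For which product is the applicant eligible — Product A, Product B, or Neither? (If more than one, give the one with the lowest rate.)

Total debts = (960 + 625 + 400 + 855 + 815 + 240) = 3,895; DTI = 3,895/11,150 = 34.9%.
LTV = 35,500/33,500 = 106%.
Product A: score 724 ≥ 620; DTI 34.9% ≤ 38%; LTV 106% > 90% → does not qualify.
Product B: score 724 ≥ 660; DTI 34.9% ≤ 36%; employment 43 ≥ 24 mo → qualifies.

Product B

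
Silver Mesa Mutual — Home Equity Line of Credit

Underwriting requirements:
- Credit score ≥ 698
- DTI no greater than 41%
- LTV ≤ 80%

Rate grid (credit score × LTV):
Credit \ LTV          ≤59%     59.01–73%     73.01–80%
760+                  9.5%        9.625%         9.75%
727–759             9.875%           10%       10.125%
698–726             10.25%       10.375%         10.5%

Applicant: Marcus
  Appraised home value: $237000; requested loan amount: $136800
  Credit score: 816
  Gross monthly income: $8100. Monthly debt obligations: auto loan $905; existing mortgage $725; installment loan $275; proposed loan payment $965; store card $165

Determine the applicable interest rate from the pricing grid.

9.5%

Credit score 816 ≥ 698; Total monthly debts = (905 + 725 + 275 + 965 + 165) = 3,035. DTI: 3,035 ÷ 8,100 = 37.5%, within the 41% cap
Loan-to-value = 136,800/237,000 = 57.7% — pass (80% max)
Credit 816 → row 760+; LTV 57.7% → column ≤59%. Grid cell → 9.5%.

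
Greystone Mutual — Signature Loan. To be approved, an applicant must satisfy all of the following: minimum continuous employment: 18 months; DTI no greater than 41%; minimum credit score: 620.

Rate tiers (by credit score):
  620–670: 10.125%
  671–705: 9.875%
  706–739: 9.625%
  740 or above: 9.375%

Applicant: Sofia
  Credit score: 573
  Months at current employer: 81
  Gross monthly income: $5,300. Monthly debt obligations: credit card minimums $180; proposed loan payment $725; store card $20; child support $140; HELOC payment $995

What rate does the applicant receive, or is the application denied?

Credit score 573 < 620 (below minimum)
Employment 81 ≥ 18 months
Total monthly debts = (180 + 725 + 20 + 140 + 995) = 2,060. DTI: 2,060 ÷ 5,300 = 38.9%, within the 41% cap
Not all requirements met → denied.

Denied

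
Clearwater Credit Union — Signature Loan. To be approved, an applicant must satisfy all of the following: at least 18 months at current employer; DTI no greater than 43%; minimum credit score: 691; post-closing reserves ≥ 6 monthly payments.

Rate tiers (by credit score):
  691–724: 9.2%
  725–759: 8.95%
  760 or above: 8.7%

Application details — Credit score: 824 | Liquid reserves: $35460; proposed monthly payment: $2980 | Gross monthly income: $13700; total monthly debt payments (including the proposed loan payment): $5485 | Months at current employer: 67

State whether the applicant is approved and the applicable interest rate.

Approved at 8.7%

Credit score 824 ≥ 691 (meets minimum)
Liquid reserves cover 35,460/2,980 = 11.9 months — ≥ 6 required
DTI: 5,485 ÷ 13,700 = 40%, within the 43% cap
Employment 67 ≥ 18 months
All requirements met. Score 824 falls in the 760 or above tier → 8.7%.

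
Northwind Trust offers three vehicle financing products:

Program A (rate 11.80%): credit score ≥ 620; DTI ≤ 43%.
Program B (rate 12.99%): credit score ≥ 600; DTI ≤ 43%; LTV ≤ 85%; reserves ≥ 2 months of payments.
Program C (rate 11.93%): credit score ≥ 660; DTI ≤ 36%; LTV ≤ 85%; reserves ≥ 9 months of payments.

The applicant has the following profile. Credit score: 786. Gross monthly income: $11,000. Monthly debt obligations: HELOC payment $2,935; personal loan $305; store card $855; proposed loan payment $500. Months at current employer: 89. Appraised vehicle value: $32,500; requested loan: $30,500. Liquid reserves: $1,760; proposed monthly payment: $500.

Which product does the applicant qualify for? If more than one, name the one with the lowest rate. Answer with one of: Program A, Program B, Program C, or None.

Program A

Total debts = (2,935 + 305 + 855 + 500) = 4,595; DTI = 4,595/11,000 = 41.8%.
LTV = 30,500/32,500 = 93.8%.
Reserves = 1,760/500 = 3.5 months.
Program A: score 786 ≥ 620; DTI 41.8% ≤ 43% → qualifies.
Program B: score 786 ≥ 600; DTI 41.8% ≤ 43%; LTV 93.8% > 85%; reserves 3.5 ≥ 2 mo → does not qualify.
Program C: score 786 ≥ 660; DTI 41.8% > 36%; LTV 93.8% > 85%; reserves 3.5 < 9 mo → does not qualify.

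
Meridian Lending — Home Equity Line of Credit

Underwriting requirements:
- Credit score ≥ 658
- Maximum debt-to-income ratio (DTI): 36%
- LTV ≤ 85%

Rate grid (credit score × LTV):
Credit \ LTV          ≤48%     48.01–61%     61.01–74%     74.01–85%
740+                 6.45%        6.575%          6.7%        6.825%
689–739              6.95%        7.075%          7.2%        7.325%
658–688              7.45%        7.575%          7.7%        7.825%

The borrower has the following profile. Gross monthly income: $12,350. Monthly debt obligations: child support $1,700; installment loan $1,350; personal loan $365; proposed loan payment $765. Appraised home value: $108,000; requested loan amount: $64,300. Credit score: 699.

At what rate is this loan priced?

7.075%

Credit score 699 ≥ 658; Total monthly debts = (1,700 + 1,350 + 365 + 765) = 4,180. DTI = 4,180/12,350 = 33.8% ≤ 36%
Loan-to-value = 64,300/108,000 = 59.5% — pass (85% max)
Score 699 is in the 689–739 band; LTV 59.5% is in the 48.01–61% band → 7.075%.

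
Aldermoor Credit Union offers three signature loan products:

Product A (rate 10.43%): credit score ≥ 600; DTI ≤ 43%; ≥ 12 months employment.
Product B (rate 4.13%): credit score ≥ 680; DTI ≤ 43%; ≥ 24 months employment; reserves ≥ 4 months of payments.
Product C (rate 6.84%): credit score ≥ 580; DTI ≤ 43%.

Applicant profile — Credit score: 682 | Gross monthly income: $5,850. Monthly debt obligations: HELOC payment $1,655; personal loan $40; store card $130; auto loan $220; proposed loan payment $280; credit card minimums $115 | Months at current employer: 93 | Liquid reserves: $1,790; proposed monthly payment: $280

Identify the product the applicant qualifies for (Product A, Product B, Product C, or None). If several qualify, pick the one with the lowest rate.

Total debts = (1,655 + 40 + 130 + 220 + 280 + 115) = 2,440; DTI = 2,440/5,850 = 41.7%.
Reserves = 1,790/280 = 6.4 months.
Product A: score 682 ≥ 600; DTI 41.7% ≤ 43%; employment 93 ≥ 12 mo → qualifies.
Product B: score 682 ≥ 680; DTI 41.7% ≤ 43%; employment 93 ≥ 24 mo; reserves 6.4 ≥ 4 mo → qualifies.
Product C: score 682 ≥ 580; DTI 41.7% ≤ 43% → qualifies.
Qualifying: Product A, Product B, Product C. Lowest rate is 4.13% → Product B.

Product B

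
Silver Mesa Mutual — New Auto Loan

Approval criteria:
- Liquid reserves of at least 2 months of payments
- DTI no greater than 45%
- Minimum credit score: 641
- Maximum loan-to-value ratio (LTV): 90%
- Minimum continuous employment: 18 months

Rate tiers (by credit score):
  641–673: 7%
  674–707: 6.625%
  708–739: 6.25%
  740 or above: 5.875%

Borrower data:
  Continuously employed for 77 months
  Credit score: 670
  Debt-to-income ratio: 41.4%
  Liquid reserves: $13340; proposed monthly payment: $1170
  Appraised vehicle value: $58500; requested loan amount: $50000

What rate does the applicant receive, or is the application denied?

Credit score 670 ≥ 641 (meets minimum)
Employment 77 ≥ 18 months
DTI 41.4% ≤ 45%
Reserves = 13,340/1,170 = 11.4 months ≥ 2
Loan-to-value = 50,000/58,500 = 85.5% — pass (90% max)
All requirements met. Score 670 falls in the 641–673 tier → 7%.

Approved at 7%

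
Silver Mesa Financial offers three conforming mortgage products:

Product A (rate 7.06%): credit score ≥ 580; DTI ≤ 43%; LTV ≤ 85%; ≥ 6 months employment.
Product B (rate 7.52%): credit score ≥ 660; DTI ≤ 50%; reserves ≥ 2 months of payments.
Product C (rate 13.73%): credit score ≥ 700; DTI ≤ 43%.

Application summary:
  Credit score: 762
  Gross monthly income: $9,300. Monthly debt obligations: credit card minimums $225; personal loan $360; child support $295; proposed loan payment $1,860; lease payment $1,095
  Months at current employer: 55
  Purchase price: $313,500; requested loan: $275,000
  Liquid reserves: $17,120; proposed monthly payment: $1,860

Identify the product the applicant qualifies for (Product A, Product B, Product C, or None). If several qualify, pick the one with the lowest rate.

Total debts = (225 + 360 + 295 + 1,860 + 1,095) = 3,835; DTI = 3,835/9,300 = 41.2%.
LTV = 275,000/313,500 = 87.7%.
Reserves = 17,120/1,860 = 9.2 months.
Product A: score 762 ≥ 580; DTI 41.2% ≤ 43%; LTV 87.7% > 85%; employment 55 ≥ 6 mo → does not qualify.
Product B: score 762 ≥ 660; DTI 41.2% ≤ 50%; reserves 9.2 ≥ 2 mo → qualifies.
Product C: score 762 ≥ 700; DTI 41.2% ≤ 43% → qualifies.
Qualifying: Product B, Product C. Lowest rate is 7.52% → Product B.

Product B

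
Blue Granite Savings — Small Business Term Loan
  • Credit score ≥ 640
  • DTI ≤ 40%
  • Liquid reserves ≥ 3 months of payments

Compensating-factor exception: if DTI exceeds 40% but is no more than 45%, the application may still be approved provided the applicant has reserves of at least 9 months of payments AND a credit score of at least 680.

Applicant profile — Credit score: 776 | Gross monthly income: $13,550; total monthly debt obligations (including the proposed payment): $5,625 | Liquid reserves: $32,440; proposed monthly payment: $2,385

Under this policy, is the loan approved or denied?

Approved

Credit score 776 ≥ 640 (meets base)
DTI = 5,625/13,550 = 41.5% > 40% — standard DTI limit exceeded.
Liquid reserves cover 32,440/2,385 = 13.6 months — ≥ 3 required
DTI 41.5% is within the 40%–45% exception band; checking compensating factors.
Reserves 13.6 ≥ 9 months; credit score 776 ≥ 680.
Both compensating conditions met → exception applies.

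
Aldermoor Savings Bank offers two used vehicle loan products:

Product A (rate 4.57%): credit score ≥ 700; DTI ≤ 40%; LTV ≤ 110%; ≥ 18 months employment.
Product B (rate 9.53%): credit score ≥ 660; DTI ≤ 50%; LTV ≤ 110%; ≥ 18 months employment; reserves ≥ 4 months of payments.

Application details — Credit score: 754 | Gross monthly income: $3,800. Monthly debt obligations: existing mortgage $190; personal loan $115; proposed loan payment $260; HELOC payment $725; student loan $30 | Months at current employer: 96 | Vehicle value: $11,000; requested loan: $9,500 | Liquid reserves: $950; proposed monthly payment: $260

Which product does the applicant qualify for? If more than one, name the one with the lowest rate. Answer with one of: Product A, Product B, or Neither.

Product A

Total debts = (190 + 115 + 260 + 725 + 30) = 1,320; DTI = 1,320/3,800 = 34.7%.
LTV = 9,500/11,000 = 86.4%.
Reserves = 950/260 = 3.7 months.
Product A: score 754 ≥ 700; DTI 34.7% ≤ 40%; LTV 86.4% ≤ 110%; employment 96 ≥ 18 mo → qualifies.
Product B: score 754 ≥ 660; DTI 34.7% ≤ 50%; LTV 86.4% ≤ 110%; employment 96 ≥ 18 mo; reserves 3.7 < 4 mo → does not qualify.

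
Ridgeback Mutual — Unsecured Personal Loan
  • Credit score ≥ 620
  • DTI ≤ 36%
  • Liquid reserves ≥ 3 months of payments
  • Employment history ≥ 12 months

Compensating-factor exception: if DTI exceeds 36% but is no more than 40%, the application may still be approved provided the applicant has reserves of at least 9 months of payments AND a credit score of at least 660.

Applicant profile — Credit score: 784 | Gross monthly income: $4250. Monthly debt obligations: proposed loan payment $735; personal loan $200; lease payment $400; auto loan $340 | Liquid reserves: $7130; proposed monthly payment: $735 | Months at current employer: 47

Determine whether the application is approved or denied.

Approved

Credit score 784 ≥ 620 (meets base)
Total debts = (735 + 200 + 400 + 340) = 1,675. DTI = 1,675/4,250 = 39.4% > 36% — standard DTI limit exceeded.
Reserves = 7,130/735 = 9.7 months ≥ 3
Employment 47 ≥ 12 months
39.4% falls in the override range (36%–40%), so the compensating-factor test applies.
Override check — reserves: 9.7 mo (ok); score: 784 (ok).
Both override conditions satisfied; DTI exception granted.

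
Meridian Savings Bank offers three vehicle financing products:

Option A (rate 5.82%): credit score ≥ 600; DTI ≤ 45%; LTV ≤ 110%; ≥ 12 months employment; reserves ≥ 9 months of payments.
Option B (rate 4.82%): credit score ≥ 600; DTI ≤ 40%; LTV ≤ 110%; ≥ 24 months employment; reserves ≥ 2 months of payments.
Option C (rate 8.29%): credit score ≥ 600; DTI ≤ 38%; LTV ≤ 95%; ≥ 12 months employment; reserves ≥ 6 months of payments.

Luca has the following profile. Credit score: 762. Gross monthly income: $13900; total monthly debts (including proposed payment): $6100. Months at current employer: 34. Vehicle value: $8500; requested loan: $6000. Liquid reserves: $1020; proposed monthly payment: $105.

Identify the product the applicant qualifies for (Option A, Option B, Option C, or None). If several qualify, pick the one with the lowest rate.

Option A

DTI = 6,100/13,900 = 43.9%.
LTV = 6,000/8,500 = 70.6%.
Reserves = 1,020/105 = 9.7 months.
Option A: score 762 ≥ 600; DTI 43.9% ≤ 45%; LTV 70.6% ≤ 110%; employment 34 ≥ 12 mo; reserves 9.7 ≥ 9 mo → qualifies.
Option B: score 762 ≥ 600; DTI 43.9% > 40%; LTV 70.6% ≤ 110%; employment 34 ≥ 24 mo; reserves 9.7 ≥ 2 mo → does not qualify.
Option C: score 762 ≥ 600; DTI 43.9% > 38%; LTV 70.6% ≤ 95%; employment 34 ≥ 12 mo; reserves 9.7 ≥ 6 mo → does not qualify.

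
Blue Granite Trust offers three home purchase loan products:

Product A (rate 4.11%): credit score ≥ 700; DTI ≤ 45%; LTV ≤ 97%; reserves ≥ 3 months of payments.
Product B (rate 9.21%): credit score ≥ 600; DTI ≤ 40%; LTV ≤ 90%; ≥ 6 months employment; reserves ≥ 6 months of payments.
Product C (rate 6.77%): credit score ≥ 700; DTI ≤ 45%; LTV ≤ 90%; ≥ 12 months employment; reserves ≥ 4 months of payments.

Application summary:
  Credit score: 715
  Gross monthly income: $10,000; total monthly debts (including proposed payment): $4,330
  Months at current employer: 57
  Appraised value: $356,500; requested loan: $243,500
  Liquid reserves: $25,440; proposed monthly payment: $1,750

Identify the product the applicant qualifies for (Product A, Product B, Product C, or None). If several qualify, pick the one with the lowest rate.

DTI = 4,330/10,000 = 43.3%.
LTV = 243,500/356,500 = 68.3%.
Reserves = 25,440/1,750 = 14.5 months.
Product A: score 715 ≥ 700; DTI 43.3% ≤ 45%; LTV 68.3% ≤ 97%; reserves 14.5 ≥ 3 mo → qualifies.
Product B: score 715 ≥ 600; DTI 43.3% > 40%; LTV 68.3% ≤ 90%; employment 57 ≥ 6 mo; reserves 14.5 ≥ 6 mo → does not qualify.
Product C: score 715 ≥ 700; DTI 43.3% ≤ 45%; LTV 68.3% ≤ 90%; employment 57 ≥ 12 mo; reserves 14.5 ≥ 4 mo → qualifies.
Qualifying: Product A, Product C. Lowest rate is 4.11% → Product A.

Product A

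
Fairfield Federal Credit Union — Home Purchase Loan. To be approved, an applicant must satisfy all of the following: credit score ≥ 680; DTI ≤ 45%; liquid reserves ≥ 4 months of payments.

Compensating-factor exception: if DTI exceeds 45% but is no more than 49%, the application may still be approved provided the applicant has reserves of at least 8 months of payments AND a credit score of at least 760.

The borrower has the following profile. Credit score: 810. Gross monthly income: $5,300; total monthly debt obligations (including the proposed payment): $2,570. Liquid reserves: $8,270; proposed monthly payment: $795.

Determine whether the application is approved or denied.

Approved

Credit score 810 ≥ 680 (meets base)
DTI = 2,570/5,300 = 48.5% > 45% — standard DTI limit exceeded.
Reserves: 8,270 ÷ 795 = 10.4 months (meets 4-month minimum)
48.5% falls in the override range (45%–49%), so the compensating-factor test applies.
Override check — reserves: 10.4 mo (ok); score: 810 (ok).
Both override conditions satisfied; DTI exception granted.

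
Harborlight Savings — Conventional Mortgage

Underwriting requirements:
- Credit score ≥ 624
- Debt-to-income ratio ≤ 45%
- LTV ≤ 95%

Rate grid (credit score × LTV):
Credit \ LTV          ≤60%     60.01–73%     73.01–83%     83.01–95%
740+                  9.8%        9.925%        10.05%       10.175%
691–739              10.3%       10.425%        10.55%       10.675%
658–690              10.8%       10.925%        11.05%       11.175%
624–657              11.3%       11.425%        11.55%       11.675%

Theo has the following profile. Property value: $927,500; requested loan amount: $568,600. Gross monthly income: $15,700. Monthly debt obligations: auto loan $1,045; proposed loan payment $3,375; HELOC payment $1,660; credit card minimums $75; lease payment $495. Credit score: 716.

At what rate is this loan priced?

Credit score 716 ≥ 624; Total monthly debts = (1,045 + 3,375 + 1,660 + 75 + 495) = 6,650. DTI = 6,650/15,700 = 42.4% ≤ 45%
LTV = 568,600/927,500 = 61.3% ≤ 95%
Credit 716 → row 691–739; LTV 61.3% → column 60.01–73%. Grid cell → 10.425%.

10.425%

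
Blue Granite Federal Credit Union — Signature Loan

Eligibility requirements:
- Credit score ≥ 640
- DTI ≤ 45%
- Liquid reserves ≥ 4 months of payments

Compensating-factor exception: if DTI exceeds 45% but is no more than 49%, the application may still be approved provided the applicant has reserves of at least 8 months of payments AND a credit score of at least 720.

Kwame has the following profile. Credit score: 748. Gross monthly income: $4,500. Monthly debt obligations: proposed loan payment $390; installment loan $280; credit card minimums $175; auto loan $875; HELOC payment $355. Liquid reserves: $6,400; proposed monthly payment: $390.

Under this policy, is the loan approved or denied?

Approved

Credit score 748 ≥ 640 (meets base)
Total debts = (390 + 280 + 175 + 875 + 355) = 2,075. DTI: 2,075 ÷ 4,500 = 46.1%, over the 45% base limit.
Reserves: 6,400 ÷ 390 = 16.4 months (meets 4-month minimum)
DTI 46.1% is within the 45%–49% exception band; checking compensating factors.
Override check — reserves: 16.4 mo (ok); score: 748 (ok).
Both compensating conditions met → exception applies.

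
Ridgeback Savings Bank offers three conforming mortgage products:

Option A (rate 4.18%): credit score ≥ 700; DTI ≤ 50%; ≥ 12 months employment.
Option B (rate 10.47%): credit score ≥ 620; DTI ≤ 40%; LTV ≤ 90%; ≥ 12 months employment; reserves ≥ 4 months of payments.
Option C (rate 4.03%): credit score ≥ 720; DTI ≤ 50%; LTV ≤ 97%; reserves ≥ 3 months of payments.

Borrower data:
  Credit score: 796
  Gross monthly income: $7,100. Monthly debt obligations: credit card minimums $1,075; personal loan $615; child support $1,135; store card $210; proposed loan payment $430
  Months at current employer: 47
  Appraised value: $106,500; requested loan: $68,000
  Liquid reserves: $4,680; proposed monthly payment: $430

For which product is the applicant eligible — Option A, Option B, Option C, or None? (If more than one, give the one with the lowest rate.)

Option C

Total debts = (1,075 + 615 + 1,135 + 210 + 430) = 3,465; DTI = 3,465/7,100 = 48.8%.
LTV = 68,000/106,500 = 63.8%.
Reserves = 4,680/430 = 10.9 months.
Option A: score 796 ≥ 700; DTI 48.8% ≤ 50%; employment 47 ≥ 12 mo → qualifies.
Option B: score 796 ≥ 620; DTI 48.8% > 40%; LTV 63.8% ≤ 90%; employment 47 ≥ 12 mo; reserves 10.9 ≥ 4 mo → does not qualify.
Option C: score 796 ≥ 720; DTI 48.8% ≤ 50%; LTV 63.8% ≤ 97%; reserves 10.9 ≥ 3 mo → qualifies.
Qualifying: Option A, Option C. Lowest rate is 4.03% → Option C.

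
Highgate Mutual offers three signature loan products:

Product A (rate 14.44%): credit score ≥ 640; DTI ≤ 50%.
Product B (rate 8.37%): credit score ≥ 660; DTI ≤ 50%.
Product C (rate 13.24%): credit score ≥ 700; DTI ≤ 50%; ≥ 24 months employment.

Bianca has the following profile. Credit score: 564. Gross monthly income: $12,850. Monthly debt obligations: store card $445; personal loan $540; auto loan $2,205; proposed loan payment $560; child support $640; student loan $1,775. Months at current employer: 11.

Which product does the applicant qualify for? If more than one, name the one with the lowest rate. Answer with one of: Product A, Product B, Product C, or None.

Total debts = (445 + 540 + 2,205 + 560 + 640 + 1,775) = 6,165; DTI = 6,165/12,850 = 48%.
Product A: score 564 < 640; DTI 48% ≤ 50% → does not qualify.
Product B: score 564 < 660; DTI 48% ≤ 50% → does not qualify.
Product C: score 564 < 700; DTI 48% ≤ 50%; employment 11 < 24 mo → does not qualify.

None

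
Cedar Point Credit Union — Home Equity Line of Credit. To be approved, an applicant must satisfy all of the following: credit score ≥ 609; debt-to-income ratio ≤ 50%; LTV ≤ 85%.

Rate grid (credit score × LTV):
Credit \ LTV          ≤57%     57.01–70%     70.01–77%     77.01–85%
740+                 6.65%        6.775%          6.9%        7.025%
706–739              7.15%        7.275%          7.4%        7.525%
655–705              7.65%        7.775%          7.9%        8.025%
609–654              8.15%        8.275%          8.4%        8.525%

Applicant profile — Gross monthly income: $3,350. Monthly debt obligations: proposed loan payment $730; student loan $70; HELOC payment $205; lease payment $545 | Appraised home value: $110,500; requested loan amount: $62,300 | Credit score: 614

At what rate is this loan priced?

Credit score 614 ≥ 609; Total monthly debts = (730 + 70 + 205 + 545) = 1,550. DTI: 1,550 ÷ 3,350 = 46.3%, within the 50% cap
Loan-to-value = 62,300/110,500 = 56.4% — pass (85% max)
Row: 614 falls in 609–654. Column: 56.4% falls in ≤57%. Rate = 8.15%.

8.15%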